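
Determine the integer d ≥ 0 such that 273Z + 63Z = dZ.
In the PID Z, (a, b) is generated by gcd(a, b). Compute gcd(273, 63) with the extended Euclidean algorithm, tracking rows (r, s, t) with s·273 + t·63 = r:
  row A: (273, 1, 0)   [1·273 + 0·63 = 273]
  row B: (63, 0, 1)   [0·273 + 1·63 = 63]
  273 = 4·63 + 21   → row C = row A − 4·row B = (21, 1, −4)   [check: 1·273 − 4·63 = 21]
  63 = 3·21 + 0   → remainder 0, stop. gcd = 21 (last nonzero row C).
So gcd(273, 63) = 21, with Bézout identity 1·273 − 4·63 = 21. Containment (⊇): the Bézout identity exhibits 21 as an element of (273, 63), giving (21) ⊆ (273, 63). Containment (⊆): since 21 | 273 and 21 | 63 (273 = 21·13, 63 = 21·3), every Z-linear combination of 273 and 63 is divisible by 21, so (273, 63) ⊆ (21). Therefore (273, 63) = (21), d = 21.

Final answer: (273, 63) = (21); d = 21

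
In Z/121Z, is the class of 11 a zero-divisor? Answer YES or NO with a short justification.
gcd(11, 121) = 11 > 1, so 11 is not a unit in Z/121Z. In Z/nZ every nonzero non-unit is a zero-divisor: explicitly, take b = 121/gcd = 11 ≠ 0 (mod 121); then 11·11 = 121 = 1·121, i.e. 11·11 ≡ 0 (mod 121). So 11 is a zero-divisor.

Final answer: YES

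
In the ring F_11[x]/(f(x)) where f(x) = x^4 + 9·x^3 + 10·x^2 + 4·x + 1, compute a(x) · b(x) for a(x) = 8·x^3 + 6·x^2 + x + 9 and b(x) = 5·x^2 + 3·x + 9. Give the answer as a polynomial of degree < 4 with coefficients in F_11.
Multiply as integer polynomials: a · b = 40·x^5 + 54·x^4 + 95·x^3 + 102·x^2 + 36·x + 81. Reducing coefficients mod 11: a · b ≡ 7·x^5 + 10·x^4 + 7·x^3 + 3·x^2 + 3·x + 4. Now divide by f(x) = x^4 + 9·x^3 + 10·x^2 + 4·x + 1 in F_11[x], eliminating the leading term at each step:
  leading term 7·x^5: subtract (7·x)·f(x) = 7·x^5 + 8·x^4 + 4·x^3 + 6·x^2 + 7·x, leaving 2·x^4 + 3·x^3 + 8·x^2 + 7·x + 4 (coefficients mod 11)
  leading term 2·x^4: subtract (2)·f(x) = 2·x^4 + 7·x^3 + 9·x^2 + 8·x + 2, leaving 7·x^3 + 10·x^2 + 10·x + 2 (coefficients mod 11)
The degree is now < 4, so this is the remainder. Hence a · b ≡ 7·x^3 + 10·x^2 + 10·x + 2 in F_11[x]/(f).

Final answer: a · b ≡ 7·x^3 + 10·x^2 + 10·x + 2 (mod f(x))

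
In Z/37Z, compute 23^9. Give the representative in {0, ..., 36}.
6

Use repeated squaring. Binary(9) = 1001. Walk through the bits of the exponent 9 left-to-right: at each bit after the leading one, square the running value, then multiply by 23 if the bit is 1 (always reducing mod 37):
  bit 1 = 1 (leading): start with 23.
  bit 2 = 0: square 23^2 = 529 ≡ 11 (mod 37).
  bit 3 = 0: square 11^2 = 121 ≡ 10 (mod 37).
  bit 4 = 1: square 10^2 = 100 ≡ 26; bit is 1, so multiply 26·23 = 598 ≡ 6 (mod 37).
Final value: 23^9 ≡ 6 (mod 37).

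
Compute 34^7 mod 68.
Use repeated squaring. Binary(7) = 111. Walk through the bits of the exponent 7 left-to-right: at each bit after the leading one, square the running value, then multiply by 34 if the bit is 1 (always reducing mod 68):
  bit 1 = 1 (leading): start with 34.
  bit 2 = 1: square 34^2 = 1156 ≡ 0; bit is 1, so multiply 0·34 = 0 (mod 68).
  bit 3 = 1: square 0^2 = 0; bit is 1, so multiply 0·34 = 0 (mod 68).
Final value: 34^7 ≡ 0 (mod 68).

Final answer: 0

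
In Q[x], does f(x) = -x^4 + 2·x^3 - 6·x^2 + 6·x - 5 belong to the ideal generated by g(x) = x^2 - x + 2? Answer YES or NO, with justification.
NO

In Q[x] the ideal (g) consists of all multiples of g, so f ∈ (g) iff g | f, i.e. iff the remainder of f on division by g is 0. Divide f by g (g is monic, so eliminate the leading term of the running remainder at each step):
  leading term -x^4: subtract (-x^2)·g(x) = -x^4 + x^3 - 2·x^2, leaving x^3 - 4·x^2 + 6·x - 5
  leading term x^3: subtract (x)·g(x) = x^3 - x^2 + 2·x, leaving -3·x^2 + 4·x - 5
  leading term -3·x^2: subtract (-3)·g(x) = -3·x^2 + 3·x - 6, leaving x + 1
The remainder r(x) = x + 1 ≠ 0 (and deg r < deg g), so g ∤ f, i.e. f ∉ (g).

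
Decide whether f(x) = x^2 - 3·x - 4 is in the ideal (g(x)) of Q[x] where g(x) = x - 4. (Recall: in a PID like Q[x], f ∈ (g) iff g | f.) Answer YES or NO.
YES

In Q[x] the ideal (g) consists of all multiples of g, so f ∈ (g) iff g | f, i.e. iff the remainder of f on division by g is 0. Divide f by g (g is monic, so eliminate the leading term of the running remainder at each step):
  leading term x^2: subtract (x)·g(x) = x^2 - 4·x, leaving x - 4
  leading term x: subtract (1)·g(x) = x - 4, leaving 0
The remainder is 0, so f(x) = g(x) · h(x) with h(x) = x + 1. Hence g | f, i.e. f ∈ (g).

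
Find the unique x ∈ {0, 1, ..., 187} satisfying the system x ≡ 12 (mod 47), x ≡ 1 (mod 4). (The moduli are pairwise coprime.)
The moduli 47, 4 are pairwise coprime, so by the CRT there is a unique solution mod 47·4 = 188.
Solve by successive substitution. Start with x ≡ 12 (mod 47).
  Combine with x ≡ 1 (mod 4): write x = 12 + 47·t and require 12 + 47·t ≡ 1 (mod 4), i.e. 47·t ≡ 1 − 12 ≡ 1 (mod 4). Since 47^(−1) ≡ 3 (mod 4) (47 ≡ 3 (mod 4)), t ≡ 3·1 ≡ 3 (mod 4). So x ≡ 12 + 47·3 = 153 (mod 188).
Unique solution in [0, 188): x = 153.

Final answer: x ≡ 153 (mod 188); the representative in [0, 188) is 153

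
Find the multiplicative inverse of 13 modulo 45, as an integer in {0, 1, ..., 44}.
13^(−1) ≡ 7 (mod 45)

Apply the extended Euclidean algorithm to (45, 13), tracking rows (r, s, t) with s·45 + t·13 = r. Each division r_prev = q·r_cur + r_new produces the new row as (previous row) − q·(current row):
  row A: (45, 1, 0)   [1·45 + 0·13 = 45]
  row B: (13, 0, 1)   [0·45 + 1·13 = 13]
  45 = 3·13 + 6   → row C = row A − 3·row B = (6, 1, −3)   [check: 1·45 − 3·13 = 6]
  13 = 2·6 + 1   → row D = row B − 2·row C = (1, −2, 7)   [check: −2·45 + 7·13 = 1]
  6 = 6·1 + 0   → remainder 0, stop. gcd = 1 (last nonzero row D).
The gcd is 1, so 13 is invertible mod 45. The last nonzero row gives −2·45 + 7·13 = 1, so t = 7. So 13^(−1) ≡ 7 (mod 45). Verify: 13 · 7 = 91 ≡ 1 (mod 45). ✓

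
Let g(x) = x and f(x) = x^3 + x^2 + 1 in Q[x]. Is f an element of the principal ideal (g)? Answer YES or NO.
In Q[x] the ideal (g) consists of all multiples of g, so f ∈ (g) iff g | f, i.e. iff the remainder of f on division by g is 0. Divide f by g (g is monic, so eliminate the leading term of the running remainder at each step):
  leading term x^3: subtract (x^2)·g(x) = x^3, leaving x^2 + 1
  leading term x^2: subtract (x)·g(x) = x^2, leaving 1
The remainder r(x) = 1 ≠ 0 (and deg r < deg g), so g ∤ f, i.e. f ∉ (g).

Final answer: NO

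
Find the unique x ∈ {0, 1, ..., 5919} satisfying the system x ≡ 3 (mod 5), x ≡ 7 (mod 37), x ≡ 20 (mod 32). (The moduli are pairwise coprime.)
The moduli 5, 37, 32 are pairwise coprime, so by the CRT there is a unique solution mod 5·37·32 = 5920.
Solve by successive substitution. Start with x ≡ 3 (mod 5).
  Combine with x ≡ 7 (mod 37): write x = 3 + 5·t and require 3 + 5·t ≡ 7 (mod 37), i.e. 5·t ≡ 7 − 3 ≡ 4 (mod 37). Since 5^(−1) ≡ 15 (mod 37), t ≡ 15·4 ≡ 23 (mod 37). So x ≡ 3 + 5·23 = 118 (mod 185).
  Combine with x ≡ 20 (mod 32): write x = 118 + 185·t and require 118 + 185·t ≡ 20 (mod 32), i.e. 185·t ≡ 20 − 118 ≡ 30 (mod 32). Since 185^(−1) ≡ 9 (mod 32) (185 ≡ 25 (mod 32)), t ≡ 9·30 ≡ 14 (mod 32). So x ≡ 118 + 185·14 = 2708 (mod 5920).
Unique solution in [0, 5920): x = 2708.

Final answer: x ≡ 2708 (mod 5920); the representative in [0, 5920) is 2708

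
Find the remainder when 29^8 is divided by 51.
16

Use repeated squaring. Binary(8) = 1000. Walk through the bits of the exponent 8 left-to-right: at each bit after the leading one, square the running value, then multiply by 29 if the bit is 1 (always reducing mod 51):
  bit 1 = 1 (leading): start with 29.
  bit 2 = 0: square 29^2 = 841 ≡ 25 (mod 51).
  bit 3 = 0: square 25^2 = 625 ≡ 13 (mod 51).
  bit 4 = 0: square 13^2 = 169 ≡ 16 (mod 51).
Final value: 29^8 ≡ 16 (mod 51).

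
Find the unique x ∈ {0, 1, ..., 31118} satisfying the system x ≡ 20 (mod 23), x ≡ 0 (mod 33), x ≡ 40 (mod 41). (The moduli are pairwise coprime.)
The moduli 23, 33, 41 are pairwise coprime, so by the CRT there is a unique solution mod 23·33·41 = 31119.
Solve by successive substitution. Start with x ≡ 20 (mod 23).
  Combine with x ≡ 0 (mod 33): write x = 20 + 23·t and require 20 + 23·t ≡ 0 (mod 33), i.e. 23·t ≡ 0 − 20 ≡ 13 (mod 33). Since 23^(−1) ≡ 23 (mod 33), t ≡ 23·13 ≡ 2 (mod 33). So x ≡ 20 + 23·2 = 66 (mod 759).
  Combine with x ≡ 40 (mod 41): write x = 66 + 759·t and require 66 + 759·t ≡ 40 (mod 41), i.e. 759·t ≡ 40 − 66 ≡ 15 (mod 41). Since 759^(−1) ≡ 2 (mod 41) (759 ≡ 21 (mod 41)), t ≡ 2·15 ≡ 30 (mod 41). So x ≡ 66 + 759·30 = 22836 (mod 31119).
Unique solution in [0, 31119): x = 22836.

Final answer: x ≡ 22836 (mod 31119); the representative in [0, 31119) is 22836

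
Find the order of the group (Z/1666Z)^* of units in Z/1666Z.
|(Z/1666Z)^*| = 672

(Z/1666Z)^* consists of the classes a with gcd(a, 1666) = 1, so its order is φ(1666). φ is multiplicative, with φ(p^e) = p^e − p^(e−1). Factorise 1666 = 2 · 7^2 · 17. Then
  φ(1666) = (2 − 1) · (7^2 − 7^1) · (17 − 1) = 1 · 42 · 16 = 672.
Thus |(Z/1666Z)^*| = 672.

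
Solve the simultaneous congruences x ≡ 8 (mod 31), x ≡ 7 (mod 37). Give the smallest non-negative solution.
x ≡ 969 (mod 1147); the representative in [0, 1147) is 969

The moduli 31, 37 are pairwise coprime, so by the CRT there is a unique solution mod 31·37 = 1147.
Solve by successive substitution. Start with x ≡ 8 (mod 31).
  Combine with x ≡ 7 (mod 37): write x = 8 + 31·t and require 8 + 31·t ≡ 7 (mod 37), i.e. 31·t ≡ 7 − 8 ≡ 36 (mod 37). Since 31^(−1) ≡ 6 (mod 37), t ≡ 6·36 ≡ 31 (mod 37). So x ≡ 8 + 31·31 = 969 (mod 1147).
Unique solution in [0, 1147): x = 969.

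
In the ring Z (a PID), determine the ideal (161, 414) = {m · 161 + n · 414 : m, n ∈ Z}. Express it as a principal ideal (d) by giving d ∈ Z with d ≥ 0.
(161, 414) = (23); d = 23

In the PID Z, (a, b) is generated by gcd(a, b). Compute gcd(414, 161) with the extended Euclidean algorithm, tracking rows (r, s, t) with s·414 + t·161 = r:
  row A: (414, 1, 0)   [1·414 + 0·161 = 414]
  row B: (161, 0, 1)   [0·414 + 1·161 = 161]
  414 = 2·161 + 92   → row C = row A − 2·row B = (92, 1, −2)   [check: 1·414 − 2·161 = 92]
  161 = 1·92 + 69   → row D = row B − 1·row C = (69, −1, 3)   [check: −1·414 + 3·161 = 69]
  92 = 1·69 + 23   → row E = row C − 1·row D = (23, 2, −5)   [check: 2·414 − 5·161 = 23]
  69 = 3·23 + 0   → remainder 0, stop. gcd = 23 (last nonzero row E).
So gcd(161, 414) = 23, with Bézout identity 2·414 − 5·161 = 23. Containment (⊇): the Bézout identity exhibits 23 as an element of (161, 414), giving (23) ⊆ (161, 414). Containment (⊆): since 23 | 161 and 23 | 414 (161 = 23·7, 414 = 23·18), every Z-linear combination of 161 and 414 is divisible by 23, so (161, 414) ⊆ (23). Therefore (161, 414) = (23), d = 23.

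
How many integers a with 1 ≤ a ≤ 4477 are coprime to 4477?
The number of a ∈ {1, ..., 4477} with gcd(a, 4477) = 1 is by definition Euler's totient φ(4477). φ is multiplicative, with φ(p^e) = p^e − p^(e−1). Factorise 4477 = 11^2 · 37. Then
  φ(4477) = (11^2 − 11^1) · (37 − 1) = 110 · 36 = 3960.
So there are 3960 such integers.

Final answer: 3960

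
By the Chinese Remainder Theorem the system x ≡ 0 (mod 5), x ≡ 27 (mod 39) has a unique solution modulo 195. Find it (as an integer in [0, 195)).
The moduli 5, 39 are pairwise coprime, so by the CRT there is a unique solution mod 5·39 = 195.
Solve by successive substitution. Start with x ≡ 0 (mod 5).
  Combine with x ≡ 27 (mod 39): write x = 5·t and require 5·t ≡ 27 (mod 39). Since 5^(−1) ≡ 8 (mod 39), t ≡ 8·27 ≡ 21 (mod 39). So x ≡ 5·21 = 105 (mod 195).
Unique solution in [0, 195): x = 105.

Final answer: x ≡ 105 (mod 195); the representative in [0, 195) is 105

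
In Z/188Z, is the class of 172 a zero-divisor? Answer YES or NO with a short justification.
gcd(172, 188) = 4 > 1, so 172 is not a unit in Z/188Z. In Z/nZ every nonzero non-unit is a zero-divisor: explicitly, take b = 188/gcd = 47 ≠ 0 (mod 188); then 172·47 = 8084 = 43·188, i.e. 172·47 ≡ 0 (mod 188). So 172 is a zero-divisor.

Final answer: YES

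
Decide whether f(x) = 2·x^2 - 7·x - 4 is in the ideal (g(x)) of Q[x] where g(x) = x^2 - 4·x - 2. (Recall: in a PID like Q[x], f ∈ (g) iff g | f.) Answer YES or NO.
In Q[x] the ideal (g) consists of all multiples of g, so f ∈ (g) iff g | f, i.e. iff the remainder of f on division by g is 0. Divide f by g (g is monic, so eliminate the leading term of the running remainder at each step):
  leading term 2·x^2: subtract (2)·g(x) = 2·x^2 - 8·x - 4, leaving x
The remainder r(x) = x ≠ 0 (and deg r < deg g), so g ∤ f, i.e. f ∉ (g).

Final answer: NO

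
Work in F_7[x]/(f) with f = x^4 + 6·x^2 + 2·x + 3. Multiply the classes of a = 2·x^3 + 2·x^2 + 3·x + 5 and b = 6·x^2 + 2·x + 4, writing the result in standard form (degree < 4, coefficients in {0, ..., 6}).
Multiply as integer polynomials: a · b = 12·x^5 + 16·x^4 + 30·x^3 + 44·x^2 + 22·x + 20. Reducing coefficients mod 7: a · b ≡ 5·x^5 + 2·x^4 + 2·x^3 + 2·x^2 + x + 6. Now divide by f(x) = x^4 + 6·x^2 + 2·x + 3 in F_7[x], eliminating the leading term at each step:
  leading term 5·x^5: subtract (5·x)·f(x) = 5·x^5 + 2·x^3 + 3·x^2 + x, leaving 2·x^4 + 6·x^2 + 6 (coefficients mod 7)
  leading term 2·x^4: subtract (2)·f(x) = 2·x^4 + 5·x^2 + 4·x + 6, leaving x^2 + 3·x (coefficients mod 7)
The degree is now < 4, so this is the remainder. Hence a · b ≡ x^2 + 3·x in F_7[x]/(f).

Final answer: a · b ≡ x^2 + 3·x (mod f(x))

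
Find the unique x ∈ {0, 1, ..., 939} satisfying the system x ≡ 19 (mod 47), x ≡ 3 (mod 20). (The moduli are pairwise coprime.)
x ≡ 583 (mod 940); the representative in [0, 940) is 583

The moduli 47, 20 are pairwise coprime, so by the CRT there is a unique solution mod 47·20 = 940.
Solve by successive substitution. Start with x ≡ 19 (mod 47).
  Combine with x ≡ 3 (mod 20): write x = 19 + 47·t and require 19 + 47·t ≡ 3 (mod 20), i.e. 47·t ≡ 3 − 19 ≡ 4 (mod 20). Since 47^(−1) ≡ 3 (mod 20) (47 ≡ 7 (mod 20)), t ≡ 3·4 ≡ 12 (mod 20). So x ≡ 19 + 47·12 = 583 (mod 940).
Unique solution in [0, 940): x = 583.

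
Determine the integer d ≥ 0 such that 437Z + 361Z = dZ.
In the PID Z, (a, b) is generated by gcd(a, b). Compute gcd(437, 361) with the extended Euclidean algorithm, tracking rows (r, s, t) with s·437 + t·361 = r:
  row A: (437, 1, 0)   [1·437 + 0·361 = 437]
  row B: (361, 0, 1)   [0·437 + 1·361 = 361]
  437 = 1·361 + 76   → row C = row A − 1·row B = (76, 1, −1)   [check: 1·437 − 1·361 = 76]
  361 = 4·76 + 57   → row D = row B − 4·row C = (57, −4, 5)   [check: −4·437 + 5·361 = 57]
  76 = 1·57 + 19   → row E = row C − 1·row D = (19, 5, −6)   [check: 5·437 − 6·361 = 19]
  57 = 3·19 + 0   → remainder 0, stop. gcd = 19 (last nonzero row E).
So gcd(437, 361) = 19, with Bézout identity 5·437 − 6·361 = 19. Containment (⊇): the Bézout identity exhibits 19 as an element of (437, 361), giving (19) ⊆ (437, 361). Containment (⊆): since 19 | 437 and 19 | 361 (437 = 19·23, 361 = 19·19), every Z-linear combination of 437 and 361 is divisible by 19, so (437, 361) ⊆ (19). Therefore (437, 361) = (19), d = 19.

Final answer: (437, 361) = (19); d = 19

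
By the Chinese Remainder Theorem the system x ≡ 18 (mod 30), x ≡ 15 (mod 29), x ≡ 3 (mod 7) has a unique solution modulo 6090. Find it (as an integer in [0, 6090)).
The moduli 30, 29, 7 are pairwise coprime, so by the CRT there is a unique solution mod 30·29·7 = 6090.
Solve by successive substitution. Start with x ≡ 18 (mod 30).
  Combine with x ≡ 15 (mod 29): write x = 18 + 30·t and require 18 + 30·t ≡ 15 (mod 29), i.e. 30·t ≡ 15 − 18 ≡ 26 (mod 29). Since 30^(−1) ≡ 1 (mod 29) (30 ≡ 1 (mod 29)), t ≡ 1·26 ≡ 26 (mod 29). So x ≡ 18 + 30·26 = 798 (mod 870).
  Combine with x ≡ 3 (mod 7): write x = 798 + 870·t and require 798 + 870·t ≡ 3 (mod 7), i.e. 870·t ≡ 3 − 798 ≡ 3 (mod 7). Since 870^(−1) ≡ 4 (mod 7) (870 ≡ 2 (mod 7)), t ≡ 4·3 ≡ 5 (mod 7). So x ≡ 798 + 870·5 = 5148 (mod 6090).
Unique solution in [0, 6090): x = 5148.

Final answer: x ≡ 5148 (mod 6090); the representative in [0, 6090) is 5148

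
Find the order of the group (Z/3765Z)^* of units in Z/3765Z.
|(Z/3765Z)^*| = 2000

(Z/3765Z)^* consists of the classes a with gcd(a, 3765) = 1, so its order is φ(3765). φ is multiplicative, with φ(p^e) = p^e − p^(e−1). Factorise 3765 = 3 · 5 · 251. Then
  φ(3765) = (3 − 1) · (5 − 1) · (251 − 1) = 2 · 4 · 250 = 2000.
Thus |(Z/3765Z)^*| = 2000.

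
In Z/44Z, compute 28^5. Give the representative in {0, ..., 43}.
32

Use repeated squaring. Binary(5) = 101. Walk through the bits of the exponent 5 left-to-right: at each bit after the leading one, square the running value, then multiply by 28 if the bit is 1 (always reducing mod 44):
  bit 1 = 1 (leading): start with 28.
  bit 2 = 0: square 28^2 = 784 ≡ 36 (mod 44).
  bit 3 = 1: square 36^2 = 1296 ≡ 20; bit is 1, so multiply 20·28 = 560 ≡ 32 (mod 44).
Final value: 28^5 ≡ 32 (mod 44).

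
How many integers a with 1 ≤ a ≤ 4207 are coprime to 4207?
3600

The number of a ∈ {1, ..., 4207} with gcd(a, 4207) = 1 is by definition Euler's totient φ(4207). φ is multiplicative, with φ(p^e) = p^e − p^(e−1). Factorise 4207 = 7 · 601. Then
  φ(4207) = (7 − 1) · (601 − 1) = 6 · 600 = 3600.
So there are 3600 such integers.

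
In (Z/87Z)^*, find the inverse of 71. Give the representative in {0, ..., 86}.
Apply the extended Euclidean algorithm to (87, 71), tracking rows (r, s, t) with s·87 + t·71 = r. Each division r_prev = q·r_cur + r_new produces the new row as (previous row) − q·(current row):
  row A: (87, 1, 0)   [1·87 + 0·71 = 87]
  row B: (71, 0, 1)   [0·87 + 1·71 = 71]
  87 = 1·71 + 16   → row C = row A − 1·row B = (16, 1, −1)   [check: 1·87 − 1·71 = 16]
  71 = 4·16 + 7   → row D = row B − 4·row C = (7, −4, 5)   [check: −4·87 + 5·71 = 7]
  16 = 2·7 + 2   → row E = row C − 2·row D = (2, 9, −11)   [check: 9·87 − 11·71 = 2]
  7 = 3·2 + 1   → row F = row D − 3·row E = (1, −31, 38)   [check: −31·87 + 38·71 = 1]
  2 = 2·1 + 0   → remainder 0, stop. gcd = 1 (last nonzero row F).
The gcd is 1, so 71 is invertible mod 87. The last nonzero row gives −31·87 + 38·71 = 1, so t = 38. So 71^(−1) ≡ 38 (mod 87). Verify: 71 · 38 = 2698 ≡ 1 (mod 87). ✓

Final answer: 71^(−1) ≡ 38 (mod 87)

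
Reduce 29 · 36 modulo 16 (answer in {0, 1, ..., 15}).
Reduce the factors first: 29 ≡ 13, 36 ≡ 4 (mod 16), so 29 · 36 ≡ 13 · 4 (mod 16). 13 · 4 = 52. Dividing by 16: 52 = 3·16 + 4. So (29 · 36) mod 16 = 4.

Final answer: 4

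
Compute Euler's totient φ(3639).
φ(3639) = 2424

φ is multiplicative, with φ(p^e) = p^e − p^(e−1). Factorise 3639 = 3 · 1213. Then
  φ(3639) = (3 − 1) · (1213 − 1) = 2 · 1212 = 2424.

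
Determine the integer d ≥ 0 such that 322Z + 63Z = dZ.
(322, 63) = (7); d = 7

In the PID Z, (a, b) is generated by gcd(a, b). Compute gcd(322, 63) with the extended Euclidean algorithm, tracking rows (r, s, t) with s·322 + t·63 = r:
  row A: (322, 1, 0)   [1·322 + 0·63 = 322]
  row B: (63, 0, 1)   [0·322 + 1·63 = 63]
  322 = 5·63 + 7   → row C = row A − 5·row B = (7, 1, −5)   [check: 1·322 − 5·63 = 7]
  63 = 9·7 + 0   → remainder 0, stop. gcd = 7 (last nonzero row C).
So gcd(322, 63) = 7, with Bézout identity 1·322 − 5·63 = 7. Containment (⊇): the Bézout identity exhibits 7 as an element of (322, 63), giving (7) ⊆ (322, 63). Containment (⊆): since 7 | 322 and 7 | 63 (322 = 7·46, 63 = 7·9), every Z-linear combination of 322 and 63 is divisible by 7, so (322, 63) ⊆ (7). Therefore (322, 63) = (7), d = 7.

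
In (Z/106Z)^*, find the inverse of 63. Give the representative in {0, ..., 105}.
63^(−1) ≡ 69 (mod 106)

Apply the extended Euclidean algorithm to (106, 63), tracking rows (r, s, t) with s·106 + t·63 = r. Each division r_prev = q·r_cur + r_new produces the new row as (previous row) − q·(current row):
  row A: (106, 1, 0)   [1·106 + 0·63 = 106]
  row B: (63, 0, 1)   [0·106 + 1·63 = 63]
  106 = 1·63 + 43   → row C = row A − 1·row B = (43, 1, −1)   [check: 1·106 − 1·63 = 43]
  63 = 1·43 + 20   → row D = row B − 1·row C = (20, −1, 2)   [check: −1·106 + 2·63 = 20]
  43 = 2·20 + 3   → row E = row C − 2·row D = (3, 3, −5)   [check: 3·106 − 5·63 = 3]
  20 = 6·3 + 2   → row F = row D − 6·row E = (2, −19, 32)   [check: −19·106 + 32·63 = 2]
  3 = 1·2 + 1   → row G = row E − 1·row F = (1, 22, −37)   [check: 22·106 − 37·63 = 1]
  2 = 2·1 + 0   → remainder 0, stop. gcd = 1 (last nonzero row G).
The gcd is 1, so 63 is invertible mod 106. The last nonzero row gives 22·106 − 37·63 = 1, so t = −37. So 63^(−1) ≡ −37 ≡ 69 (mod 106). Verify: 63 · 69 = 4347 ≡ 1 (mod 106). ✓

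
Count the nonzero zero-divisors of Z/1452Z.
In Z/1452Z each nonzero element is either a unit (gcd with 1452 is 1) or a zero-divisor (gcd > 1). The number of units is φ(1452): factorise 1452 = 2^2 · 3 · 11^2, so φ(1452) = (2^2 − 2^1) · (3 − 1) · (11^2 − 11^1) = 2 · 2 · 110 = 440. The nonzero elements number 1452 − 1 = 1451. Hence the nonzero zero-divisors number 1451 − 440 = 1011.

Final answer: Z/1452Z has 1011 nonzero zero-divisors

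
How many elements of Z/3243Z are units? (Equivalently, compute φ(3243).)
Z/3243Z has φ(3243) = 2024 units

An element a ∈ Z/3243Z is a unit iff gcd(a, 3243) = 1, so the number of units is φ(3243). φ is multiplicative, with φ(p^e) = p^e − p^(e−1). Factorise 3243 = 3 · 23 · 47. Then
  φ(3243) = (3 − 1) · (23 − 1) · (47 − 1) = 2 · 22 · 46 = 2024.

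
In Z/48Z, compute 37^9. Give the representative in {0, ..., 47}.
Use repeated squaring. Binary(9) = 1001. Walk through the bits of the exponent 9 left-to-right: at each bit after the leading one, square the running value, then multiply by 37 if the bit is 1 (always reducing mod 48):
  bit 1 = 1 (leading): start with 37.
  bit 2 = 0: square 37^2 = 1369 ≡ 25 (mod 48).
  bit 3 = 0: square 25^2 = 625 ≡ 1 (mod 48).
  bit 4 = 1: square 1^2 = 1; bit is 1, so multiply 1·37 = 37 (mod 48).
Final value: 37^9 ≡ 37 (mod 48).

Final answer: 37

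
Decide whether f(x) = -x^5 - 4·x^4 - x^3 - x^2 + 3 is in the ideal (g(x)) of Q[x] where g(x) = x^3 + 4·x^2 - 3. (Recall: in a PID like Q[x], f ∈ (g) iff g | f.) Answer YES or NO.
In Q[x] the ideal (g) consists of all multiples of g, so f ∈ (g) iff g | f, i.e. iff the remainder of f on division by g is 0. Divide f by g (g is monic, so eliminate the leading term of the running remainder at each step):
  leading term -x^5: subtract (-x^2)·g(x) = -x^5 - 4·x^4 + 3·x^2, leaving -x^3 - 4·x^2 + 3
  leading term -x^3: subtract (-1)·g(x) = -x^3 - 4·x^2 + 3, leaving 0
The remainder is 0, so f(x) = g(x) · h(x) with h(x) = -x^2 - 1. Hence g | f, i.e. f ∈ (g).

Final answer: YES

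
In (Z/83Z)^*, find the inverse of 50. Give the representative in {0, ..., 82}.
50^(−1) ≡ 5 (mod 83)

Apply the extended Euclidean algorithm to (83, 50), tracking rows (r, s, t) with s·83 + t·50 = r. Each division r_prev = q·r_cur + r_new produces the new row as (previous row) − q·(current row):
  row A: (83, 1, 0)   [1·83 + 0·50 = 83]
  row B: (50, 0, 1)   [0·83 + 1·50 = 50]
  83 = 1·50 + 33   → row C = row A − 1·row B = (33, 1, −1)   [check: 1·83 − 1·50 = 33]
  50 = 1·33 + 17   → row D = row B − 1·row C = (17, −1, 2)   [check: −1·83 + 2·50 = 17]
  33 = 1·17 + 16   → row E = row C − 1·row D = (16, 2, −3)   [check: 2·83 − 3·50 = 16]
  17 = 1·16 + 1   → row F = row D − 1·row E = (1, −3, 5)   [check: −3·83 + 5·50 = 1]
  16 = 16·1 + 0   → remainder 0, stop. gcd = 1 (last nonzero row F).
The gcd is 1, so 50 is invertible mod 83. The last nonzero row gives −3·83 + 5·50 = 1, so t = 5. So 50^(−1) ≡ 5 (mod 83). Verify: 50 · 5 = 250 ≡ 1 (mod 83). ✓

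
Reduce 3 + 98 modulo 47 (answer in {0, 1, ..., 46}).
Reduce the summands first: 98 ≡ 4 (mod 47), so 3 + 98 ≡ 3 + 4 (mod 47). 3 + 4 = 7; 7 = 0·47 + 7, so (3 + 98) mod 47 = 7.

Final answer: 7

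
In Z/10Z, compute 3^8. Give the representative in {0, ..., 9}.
1

Use repeated squaring. Binary(8) = 1000. Walk through the bits of the exponent 8 left-to-right: at each bit after the leading one, square the running value, then multiply by 3 if the bit is 1 (always reducing mod 10):
  bit 1 = 1 (leading): start with 3.
  bit 2 = 0: square 3^2 = 9 (mod 10).
  bit 3 = 0: square 9^2 = 81 ≡ 1 (mod 10).
  bit 4 = 0: square 1^2 = 1 (mod 10).
Final value: 3^8 ≡ 1 (mod 10).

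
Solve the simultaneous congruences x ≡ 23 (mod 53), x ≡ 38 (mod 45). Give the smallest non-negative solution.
The moduli 53, 45 are pairwise coprime, so by the CRT there is a unique solution mod 53·45 = 2385.
Solve by successive substitution. Start with x ≡ 23 (mod 53).
  Combine with x ≡ 38 (mod 45): write x = 23 + 53·t and require 23 + 53·t ≡ 38 (mod 45), i.e. 53·t ≡ 38 − 23 ≡ 15 (mod 45). Since 53^(−1) ≡ 17 (mod 45) (53 ≡ 8 (mod 45)), t ≡ 17·15 ≡ 30 (mod 45). So x ≡ 23 + 53·30 = 1613 (mod 2385).
Unique solution in [0, 2385): x = 1613.

Final answer: x ≡ 1613 (mod 2385); the representative in [0, 2385) is 1613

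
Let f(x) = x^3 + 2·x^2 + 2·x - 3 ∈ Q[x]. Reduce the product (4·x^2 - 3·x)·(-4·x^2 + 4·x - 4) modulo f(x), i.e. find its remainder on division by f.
First multiply in Q[x] without reducing: a · b = -16·x^4 + 28·x^3 - 28·x^2 + 12·x. Now divide by f(x) = x^3 + 2·x^2 + 2·x - 3, eliminating the leading term at each step:
  leading term -16·x^4: subtract (-16·x)·f(x) = -16·x^4 - 32·x^3 - 32·x^2 + 48·x, leaving 60·x^3 + 4·x^2 - 36·x
  leading term 60·x^3: subtract (60)·f(x) = 60·x^3 + 120·x^2 + 120·x - 180, leaving -116·x^2 - 156·x + 180
The degree is now < 3, so this is the remainder. Hence a · b ≡ -116·x^2 - 156·x + 180 in Q[x]/(f).

Final answer: a · b ≡ -116·x^2 - 156·x + 180 (mod f(x))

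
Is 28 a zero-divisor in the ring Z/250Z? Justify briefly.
YES

gcd(28, 250) = 2 > 1, so 28 is not a unit in Z/250Z. In Z/nZ every nonzero non-unit is a zero-divisor: explicitly, take b = 250/gcd = 125 ≠ 0 (mod 250); then 28·125 = 3500 = 14·250, i.e. 28·125 ≡ 0 (mod 250). So 28 is a zero-divisor.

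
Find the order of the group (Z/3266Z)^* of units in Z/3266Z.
(Z/3266Z)^* consists of the classes a with gcd(a, 3266) = 1, so its order is φ(3266). φ is multiplicative, with φ(p^e) = p^e − p^(e−1). Factorise 3266 = 2 · 23 · 71. Then
  φ(3266) = (2 − 1) · (23 − 1) · (71 − 1) = 1 · 22 · 70 = 1540.
Thus |(Z/3266Z)^*| = 1540.

Final answer: |(Z/3266Z)^*| = 1540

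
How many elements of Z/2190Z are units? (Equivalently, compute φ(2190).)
An element a ∈ Z/2190Z is a unit iff gcd(a, 2190) = 1, so the number of units is φ(2190). φ is multiplicative, with φ(p^e) = p^e − p^(e−1). Factorise 2190 = 2 · 3 · 5 · 73. Then
  φ(2190) = (2 − 1) · (3 − 1) · (5 − 1) · (73 − 1) = 1 · 2 · 4 · 72 = 576.

Final answer: Z/2190Z has φ(2190) = 576 units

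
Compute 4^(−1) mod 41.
4^(−1) ≡ 31 (mod 41)

Apply the extended Euclidean algorithm to (41, 4), tracking rows (r, s, t) with s·41 + t·4 = r. Each division r_prev = q·r_cur + r_new produces the new row as (previous row) − q·(current row):
  row A: (41, 1, 0)   [1·41 + 0·4 = 41]
  row B: (4, 0, 1)   [0·41 + 1·4 = 4]
  41 = 10·4 + 1   → row C = row A − 10·row B = (1, 1, −10)   [check: 1·41 − 10·4 = 1]
  4 = 4·1 + 0   → remainder 0, stop. gcd = 1 (last nonzero row C).
The gcd is 1, so 4 is invertible mod 41. The last nonzero row gives 1·41 − 10·4 = 1, so t = −10. So 4^(−1) ≡ −10 ≡ 31 (mod 41). Verify: 4 · 31 = 124 ≡ 1 (mod 41). ✓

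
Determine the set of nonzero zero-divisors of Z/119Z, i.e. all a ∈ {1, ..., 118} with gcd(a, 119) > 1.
An element a ∈ Z/119Z (with a ≠ 0) is a zero-divisor iff gcd(a, 119) > 1 (because a is a unit precisely when gcd(a, n) = 1, and in Z/nZ every nonzero, non-unit element is a zero-divisor). Scan a = 1, ..., 118 and keep those with gcd(a, 119) > 1:
  gcd(7, 119) = 7, gcd(14, 119) = 7, gcd(17, 119) = 17, gcd(21, 119) = 7, gcd(28, 119) = 7, gcd(34, 119) = 17, gcd(35, 119) = 7, gcd(42, 119) = 7, gcd(49, 119) = 7, gcd(51, 119) = 17, gcd(56, 119) = 7, gcd(63, 119) = 7, gcd(68, 119) = 17, gcd(70, 119) = 7, gcd(77, 119) = 7, gcd(84, 119) = 7, gcd(85, 119) = 17, gcd(91, 119) = 7, gcd(98, 119) = 7, gcd(102, 119) = 17, gcd(105, 119) = 7, gcd(112, 119) = 7.
All other a ∈ {1, ..., 118} have gcd(a, 119) = 1 and are units. So the nonzero zero-divisors are exactly the 22 values of a appearing in this scan.

Final answer: nonzero zero-divisors of Z/119Z = {7, 14, 17, 21, 28, 34, 35, 42, 49, 51, 56, 63, 68, 70, 77, 84, 85, 91, 98, 102, 105, 112}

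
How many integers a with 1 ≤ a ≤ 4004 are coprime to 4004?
The number of a ∈ {1, ..., 4004} with gcd(a, 4004) = 1 is by definition Euler's totient φ(4004). φ is multiplicative, with φ(p^e) = p^e − p^(e−1). Factorise 4004 = 2^2 · 7 · 11 · 13. Then
  φ(4004) = (2^2 − 2^1) · (7 − 1) · (11 − 1) · (13 − 1) = 2 · 6 · 10 · 12 = 1440.
So there are 1440 such integers.

Final answer: 1440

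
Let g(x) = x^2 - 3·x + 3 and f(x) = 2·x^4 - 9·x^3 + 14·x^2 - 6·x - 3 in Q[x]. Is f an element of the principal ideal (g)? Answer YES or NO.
YES

In Q[x] the ideal (g) consists of all multiples of g, so f ∈ (g) iff g | f, i.e. iff the remainder of f on division by g is 0. Divide f by g (g is monic, so eliminate the leading term of the running remainder at each step):
  leading term 2·x^4: subtract (2·x^2)·g(x) = 2·x^4 - 6·x^3 + 6·x^2, leaving -3·x^3 + 8·x^2 - 6·x - 3
  leading term -3·x^3: subtract (-3·x)·g(x) = -3·x^3 + 9·x^2 - 9·x, leaving -x^2 + 3·x - 3
  leading term -x^2: subtract (-1)·g(x) = -x^2 + 3·x - 3, leaving 0
The remainder is 0, so f(x) = g(x) · h(x) with h(x) = 2·x^2 - 3·x - 1. Hence g | f, i.e. f ∈ (g).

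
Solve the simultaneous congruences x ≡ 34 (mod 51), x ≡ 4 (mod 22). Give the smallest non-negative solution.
x ≡ 136 (mod 1122); the representative in [0, 1122) is 136

The moduli 51, 22 are pairwise coprime, so by the CRT there is a unique solution mod 51·22 = 1122.
Solve by successive substitution. Start with x ≡ 34 (mod 51).
  Combine with x ≡ 4 (mod 22): write x = 34 + 51·t and require 34 + 51·t ≡ 4 (mod 22), i.e. 51·t ≡ 4 − 34 ≡ 14 (mod 22). Since 51^(−1) ≡ 19 (mod 22) (51 ≡ 7 (mod 22)), t ≡ 19·14 ≡ 2 (mod 22). So x ≡ 34 + 51·2 = 136 (mod 1122).
Unique solution in [0, 1122): x = 136.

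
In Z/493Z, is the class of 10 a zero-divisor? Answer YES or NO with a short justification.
gcd(10, 493) = 1, so 10 is a unit in Z/493Z (it has a multiplicative inverse). A unit cannot be a zero-divisor: if 10·b ≡ 0 then multiplying both sides by 10^(−1) gives b ≡ 0. So 10 is not a zero-divisor.

Final answer: NO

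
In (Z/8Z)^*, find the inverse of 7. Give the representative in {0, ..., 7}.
7^(−1) ≡ 7 (mod 8)

Apply the extended Euclidean algorithm to (8, 7), tracking rows (r, s, t) with s·8 + t·7 = r. Each division r_prev = q·r_cur + r_new produces the new row as (previous row) − q·(current row):
  row A: (8, 1, 0)   [1·8 + 0·7 = 8]
  row B: (7, 0, 1)   [0·8 + 1·7 = 7]
  8 = 1·7 + 1   → row C = row A − 1·row B = (1, 1, −1)   [check: 1·8 − 1·7 = 1]
  7 = 7·1 + 0   → remainder 0, stop. gcd = 1 (last nonzero row C).
The gcd is 1, so 7 is invertible mod 8. The last nonzero row gives 1·8 − 1·7 = 1, so t = −1. So 7^(−1) ≡ −1 ≡ 7 (mod 8). Verify: 7 · 7 = 49 ≡ 1 (mod 8). ✓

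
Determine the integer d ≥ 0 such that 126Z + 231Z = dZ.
In the PID Z, (a, b) is generated by gcd(a, b). Compute gcd(231, 126) with the extended Euclidean algorithm, tracking rows (r, s, t) with s·231 + t·126 = r:
  row A: (231, 1, 0)   [1·231 + 0·126 = 231]
  row B: (126, 0, 1)   [0·231 + 1·126 = 126]
  231 = 1·126 + 105   → row C = row A − 1·row B = (105, 1, −1)   [check: 1·231 − 1·126 = 105]
  126 = 1·105 + 21   → row D = row B − 1·row C = (21, −1, 2)   [check: −1·231 + 2·126 = 21]
  105 = 5·21 + 0   → remainder 0, stop. gcd = 21 (last nonzero row D).
So gcd(126, 231) = 21, with Bézout identity −1·231 + 2·126 = 21. Containment (⊇): the Bézout identity exhibits 21 as an element of (126, 231), giving (21) ⊆ (126, 231). Containment (⊆): since 21 | 126 and 21 | 231 (126 = 21·6, 231 = 21·11), every Z-linear combination of 126 and 231 is divisible by 21, so (126, 231) ⊆ (21). Therefore (126, 231) = (21), d = 21.

Final answer: (126, 231) = (21); d = 21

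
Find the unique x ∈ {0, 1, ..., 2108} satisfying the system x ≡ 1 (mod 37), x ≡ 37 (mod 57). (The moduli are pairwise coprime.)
x ≡ 778 (mod 2109); the representative in [0, 2109) is 778

The moduli 37, 57 are pairwise coprime, so by the CRT there is a unique solution mod 37·57 = 2109.
Solve by successive substitution. Start with x ≡ 1 (mod 37).
  Combine with x ≡ 37 (mod 57): write x = 1 + 37·t and require 1 + 37·t ≡ 37 (mod 57), i.e. 37·t ≡ 37 − 1 ≡ 36 (mod 57). Since 37^(−1) ≡ 37 (mod 57), t ≡ 37·36 ≡ 21 (mod 57). So x ≡ 1 + 37·21 = 778 (mod 2109).
Unique solution in [0, 2109): x = 778.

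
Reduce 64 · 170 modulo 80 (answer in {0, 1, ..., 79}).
Reduce the factors first: 170 ≡ 10 (mod 80), so 64 · 170 ≡ 64 · 10 (mod 80). 64 · 10 = 640. Dividing by 80: 640 = 8·80 + 0. So (64 · 170) mod 80 = 0.

Final answer: 0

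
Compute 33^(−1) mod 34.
Apply the extended Euclidean algorithm to (34, 33), tracking rows (r, s, t) with s·34 + t·33 = r. Each division r_prev = q·r_cur + r_new produces the new row as (previous row) − q·(current row):
  row A: (34, 1, 0)   [1·34 + 0·33 = 34]
  row B: (33, 0, 1)   [0·34 + 1·33 = 33]
  34 = 1·33 + 1   → row C = row A − 1·row B = (1, 1, −1)   [check: 1·34 − 1·33 = 1]
  33 = 33·1 + 0   → remainder 0, stop. gcd = 1 (last nonzero row C).
The gcd is 1, so 33 is invertible mod 34. The last nonzero row gives 1·34 − 1·33 = 1, so t = −1. So 33^(−1) ≡ −1 ≡ 33 (mod 34). Verify: 33 · 33 = 1089 ≡ 1 (mod 34). ✓

Final answer: 33^(−1) ≡ 33 (mod 34)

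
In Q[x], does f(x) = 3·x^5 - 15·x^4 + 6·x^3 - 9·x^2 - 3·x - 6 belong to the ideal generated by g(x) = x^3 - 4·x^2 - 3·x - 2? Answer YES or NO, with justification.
In Q[x] the ideal (g) consists of all multiples of g, so f ∈ (g) iff g | f, i.e. iff the remainder of f on division by g is 0. Divide f by g (g is monic, so eliminate the leading term of the running remainder at each step):
  leading term 3·x^5: subtract (3·x^2)·g(x) = 3·x^5 - 12·x^4 - 9·x^3 - 6·x^2, leaving -3·x^4 + 15·x^3 - 3·x^2 - 3·x - 6
  leading term -3·x^4: subtract (-3·x)·g(x) = -3·x^4 + 12·x^3 + 9·x^2 + 6·x, leaving 3·x^3 - 12·x^2 - 9·x - 6
  leading term 3·x^3: subtract (3)·g(x) = 3·x^3 - 12·x^2 - 9·x - 6, leaving 0
The remainder is 0, so f(x) = g(x) · h(x) with h(x) = 3·x^2 - 3·x + 3. Hence g | f, i.e. f ∈ (g).

Final answer: YES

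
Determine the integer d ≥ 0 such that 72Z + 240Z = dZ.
(72, 240) = (24); d = 24

In the PID Z, (a, b) is generated by gcd(a, b). Compute gcd(240, 72) with the extended Euclidean algorithm, tracking rows (r, s, t) with s·240 + t·72 = r:
  row A: (240, 1, 0)   [1·240 + 0·72 = 240]
  row B: (72, 0, 1)   [0·240 + 1·72 = 72]
  240 = 3·72 + 24   → row C = row A − 3·row B = (24, 1, −3)   [check: 1·240 − 3·72 = 24]
  72 = 3·24 + 0   → remainder 0, stop. gcd = 24 (last nonzero row C).
So gcd(72, 240) = 24, with Bézout identity 1·240 − 3·72 = 24. Containment (⊇): the Bézout identity exhibits 24 as an element of (72, 240), giving (24) ⊆ (72, 240). Containment (⊆): since 24 | 72 and 24 | 240 (72 = 24·3, 240 = 24·10), every Z-linear combination of 72 and 240 is divisible by 24, so (72, 240) ⊆ (24). Therefore (72, 240) = (24), d = 24.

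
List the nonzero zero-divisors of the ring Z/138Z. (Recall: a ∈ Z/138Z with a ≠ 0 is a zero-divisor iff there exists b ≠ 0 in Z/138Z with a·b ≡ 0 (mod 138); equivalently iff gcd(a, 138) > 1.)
An element a ∈ Z/138Z (with a ≠ 0) is a zero-divisor iff gcd(a, 138) > 1 (because a is a unit precisely when gcd(a, n) = 1, and in Z/nZ every nonzero, non-unit element is a zero-divisor). Scan a = 1, ..., 137 and keep those with gcd(a, 138) > 1:
  gcd(2, 138) = 2, gcd(3, 138) = 3, gcd(4, 138) = 2, gcd(6, 138) = 6, gcd(8, 138) = 2, gcd(9, 138) = 3, gcd(10, 138) = 2, gcd(12, 138) = 6, gcd(14, 138) = 2, gcd(15, 138) = 3, gcd(16, 138) = 2, gcd(18, 138) = 6, gcd(20, 138) = 2, gcd(21, 138) = 3, gcd(22, 138) = 2, gcd(23, 138) = 23, gcd(24, 138) = 6, gcd(26, 138) = 2, gcd(27, 138) = 3, gcd(28, 138) = 2, gcd(30, 138) = 6, gcd(32, 138) = 2, gcd(33, 138) = 3, gcd(34, 138) = 2, gcd(36, 138) = 6, gcd(38, 138) = 2, gcd(39, 138) = 3, gcd(40, 138) = 2, gcd(42, 138) = 6, gcd(44, 138) = 2, gcd(45, 138) = 3, gcd(46, 138) = 46, gcd(48, 138) = 6, gcd(50, 138) = 2, gcd(51, 138) = 3, gcd(52, 138) = 2, gcd(54, 138) = 6, gcd(56, 138) = 2, gcd(57, 138) = 3, gcd(58, 138) = 2, gcd(60, 138) = 6, gcd(62, 138) = 2, gcd(63, 138) = 3, gcd(64, 138) = 2, gcd(66, 138) = 6, gcd(68, 138) = 2, gcd(69, 138) = 69, gcd(70, 138) = 2, gcd(72, 138) = 6, gcd(74, 138) = 2, gcd(75, 138) = 3, gcd(76, 138) = 2, gcd(78, 138) = 6, gcd(80, 138) = 2, gcd(81, 138) = 3, gcd(82, 138) = 2, gcd(84, 138) = 6, gcd(86, 138) = 2, gcd(87, 138) = 3, gcd(88, 138) = 2, gcd(90, 138) = 6, gcd(92, 138) = 46, gcd(93, 138) = 3, gcd(94, 138) = 2, gcd(96, 138) = 6, gcd(98, 138) = 2, gcd(99, 138) = 3, gcd(100, 138) = 2, gcd(102, 138) = 6, gcd(104, 138) = 2, gcd(105, 138) = 3, gcd(106, 138) = 2, gcd(108, 138) = 6, gcd(110, 138) = 2, gcd(111, 138) = 3, gcd(112, 138) = 2, gcd(114, 138) = 6, gcd(115, 138) = 23, gcd(116, 138) = 2, gcd(117, 138) = 3, gcd(118, 138) = 2, gcd(120, 138) = 6, gcd(122, 138) = 2, gcd(123, 138) = 3, gcd(124, 138) = 2, gcd(126, 138) = 6, gcd(128, 138) = 2, gcd(129, 138) = 3, gcd(130, 138) = 2, gcd(132, 138) = 6, gcd(134, 138) = 2, gcd(135, 138) = 3, gcd(136, 138) = 2.
All other a ∈ {1, ..., 137} have gcd(a, 138) = 1 and are units. So the nonzero zero-divisors are exactly the 93 values of a appearing in this scan.

Final answer: nonzero zero-divisors of Z/138Z = {2, 3, 4, 6, 8, 9, 10, 12, 14, 15, 16, 18, 20, 21, 22, 23, 24, 26, 27, 28, 30, 32, 33, 34, 36, 38, 39, 40, 42, 44, 45, 46, 48, 50, 51, 52, 54, 56, 57, 58, 60, 62, 63, 64, 66, 68, 69, 70, 72, 74, 75, 76, 78, 80, 81, 82, 84, 86, 87, 88, 90, 92, 93, 94, 96, 98, 99, 100, 102, 104, 105, 106, 108, 110, 111, 112, 114, 115, 116, 117, 118, 120, 122, 123, 124, 126, 128, 129, 130, 132, 134, 135, 136}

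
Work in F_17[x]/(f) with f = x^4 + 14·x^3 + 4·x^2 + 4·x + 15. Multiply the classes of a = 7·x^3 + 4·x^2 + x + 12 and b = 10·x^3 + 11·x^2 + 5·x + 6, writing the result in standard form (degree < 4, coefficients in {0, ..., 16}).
a · b ≡ 6·x^3 + 15·x^2 + 8·x + 3 (mod f(x))

Multiply as integer polynomials: a · b = 70·x^6 + 117·x^5 + 89·x^4 + 193·x^3 + 161·x^2 + 66·x + 72. Reducing coefficients mod 17: a · b ≡ 2·x^6 + 15·x^5 + 4·x^4 + 6·x^3 + 8·x^2 + 15·x + 4. Now divide by f(x) = x^4 + 14·x^3 + 4·x^2 + 4·x + 15 in F_17[x], eliminating the leading term at each step:
  leading term 2·x^6: subtract (2·x^2)·f(x) = 2·x^6 + 11·x^5 + 8·x^4 + 8·x^3 + 13·x^2, leaving 4·x^5 + 13·x^4 + 15·x^3 + 12·x^2 + 15·x + 4 (coefficients mod 17)
  leading term 4·x^5: subtract (4·x)·f(x) = 4·x^5 + 5·x^4 + 16·x^3 + 16·x^2 + 9·x, leaving 8·x^4 + 16·x^3 + 13·x^2 + 6·x + 4 (coefficients mod 17)
  leading term 8·x^4: subtract (8)·f(x) = 8·x^4 + 10·x^3 + 15·x^2 + 15·x + 1, leaving 6·x^3 + 15·x^2 + 8·x + 3 (coefficients mod 17)
The degree is now < 4, so this is the remainder. Hence a · b ≡ 6·x^3 + 15·x^2 + 8·x + 3 in F_17[x]/(f).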